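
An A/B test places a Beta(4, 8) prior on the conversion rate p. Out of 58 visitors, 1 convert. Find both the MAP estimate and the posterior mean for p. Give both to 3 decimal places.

Posterior: Beta(4+1, 8+57) = Beta(5, 65).
Mode = (5−1)/(5+65−2) = 4/68 = 0.059.
Mean = 5/(5+65) = 5/70 = 0.071.

MAP: 0.059. Posterior mean: 0.071.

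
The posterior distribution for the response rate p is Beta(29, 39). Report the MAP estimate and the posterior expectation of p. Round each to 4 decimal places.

Mode = (29−1)/(29+39−2) = 28/66 = 0.4242.
Mean = 29/(29+39) = 29/68 = 0.4265.
The posterior is right-skewed, so the mean exceeds the mode.

p_MAP = 0.4242, E[p|data] = 0.4265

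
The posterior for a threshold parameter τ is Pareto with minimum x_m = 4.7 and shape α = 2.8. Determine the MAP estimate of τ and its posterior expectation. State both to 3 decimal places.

MAP = 4.700, posterior mean = 7.311

The Pareto density is strictly decreasing on [x_m, ∞), so the mode is x_m = 4.700.
Mean = α·x_m/(α−1) = 2.8·4.7/1.8 = 7.311.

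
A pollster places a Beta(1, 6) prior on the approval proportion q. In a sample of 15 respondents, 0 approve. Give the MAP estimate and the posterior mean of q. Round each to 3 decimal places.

MAP estimate = 0.000, posterior mean = 0.045

Posterior: Beta(1+0, 6+15) = Beta(1, 21).
Since α = 1 ≤ 1 and β > 1, the Beta density is monotone decreasing on [0,1]; the mode is at 0.
Mean = 1/(1+21) = 0.045.
Mean > mode: the posterior has a right tail.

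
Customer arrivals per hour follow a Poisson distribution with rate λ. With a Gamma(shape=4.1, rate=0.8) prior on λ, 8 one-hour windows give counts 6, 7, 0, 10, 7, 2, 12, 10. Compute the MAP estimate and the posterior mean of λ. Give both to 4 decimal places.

Σ counts = 54. Posterior: Gamma(shape = 4.1+54 = 58.1, rate = 0.8+8 = 8.8).
Mode = (α−1)/β = 57.1/8.8 = 6.4886.
Mean = α/β = 58.1/8.8 = 6.6023.

MAP = 6.4886, posterior mean = 6.6023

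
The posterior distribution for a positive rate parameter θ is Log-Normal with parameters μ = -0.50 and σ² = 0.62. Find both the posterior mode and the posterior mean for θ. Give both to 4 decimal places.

MAP: 0.3263. Posterior mean: 0.8270.

Mode = exp(μ − σ²) = exp(-1.12) = 0.3263.
Mean = exp(μ + σ²/2) = exp(-0.190) = 0.8270.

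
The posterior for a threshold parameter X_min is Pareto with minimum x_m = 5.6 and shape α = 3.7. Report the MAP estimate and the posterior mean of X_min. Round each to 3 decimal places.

The Pareto density is strictly decreasing on [x_m, ∞), so the mode is x_m = 5.600.
Mean = α·x_m/(α−1) = 3.7·5.6/2.7 = 7.674.

MAP: 5.600. Posterior mean: 7.674.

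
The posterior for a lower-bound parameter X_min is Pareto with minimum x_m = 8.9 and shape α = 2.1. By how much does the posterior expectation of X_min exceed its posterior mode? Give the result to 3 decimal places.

The Pareto density is strictly decreasing on [x_m, ∞), so the mode is x_m = 8.900.
Mean = α·x_m/(α−1) = 2.1·8.9/1.1 = 16.991.
Difference = 16.991 − 8.900 = 8.091.
Mean > mode: the posterior has a right tail.

8.091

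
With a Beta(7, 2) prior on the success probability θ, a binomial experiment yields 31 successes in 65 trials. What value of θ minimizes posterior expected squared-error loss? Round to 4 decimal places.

0.5135

Posterior: Beta(7+31, 2+34) = Beta(38, 36).
Mode = (38−1)/(38+36−2) = 37/72 = 0.5139.
Mean = 38/(38+36) = 38/74 = 0.5135.
Squared-error loss ⇒ the optimal estimator is the posterior mean.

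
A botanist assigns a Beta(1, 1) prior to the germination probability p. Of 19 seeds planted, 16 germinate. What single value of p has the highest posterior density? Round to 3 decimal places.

0.842

Posterior: Beta(1+16, 1+3) = Beta(17, 4).
Mode = (17−1)/(17+4−2) = 16/19 = 0.842.
With a flat prior the MAP equals the MLE, 16/19.
Mean = 17/(17+4) = 17/21 = 0.810.
This is the posterior mode — the MAP estimate.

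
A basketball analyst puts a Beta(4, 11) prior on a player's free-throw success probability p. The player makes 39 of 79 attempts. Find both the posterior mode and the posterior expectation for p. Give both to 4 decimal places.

MAP = 0.4565; posterior mean = 0.4574

Posterior: Beta(4+39, 11+40) = Beta(43, 51).
Mode = (43−1)/(43+51−2) = 42/92 = 0.4565.
Mean = 43/(43+51) = 43/94 = 0.4574.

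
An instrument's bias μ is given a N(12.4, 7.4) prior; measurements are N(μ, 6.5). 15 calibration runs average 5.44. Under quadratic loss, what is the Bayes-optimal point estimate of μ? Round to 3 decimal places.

Posterior for μ is Normal. Precision-weighted mean: (1/7.4·12.4 + 15/6.5·5.44) / (1/7.4 + 15/6.5) = 5.825.
A Normal posterior is symmetric, so mode = mean.
Quadratic loss ⇒ the optimal estimator is the posterior mean.

5.825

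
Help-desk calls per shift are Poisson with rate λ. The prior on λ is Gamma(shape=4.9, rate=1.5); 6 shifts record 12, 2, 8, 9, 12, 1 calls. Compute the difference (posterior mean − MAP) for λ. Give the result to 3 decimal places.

Σ counts = 44. Posterior: Gamma(shape = 4.9+44 = 48.9, rate = 1.5+6 = 7.5).
Mode = (α−1)/β = 47.9/7.5 = 6.387.
Mean = α/β = 48.9/7.5 = 6.520.
Difference = 6.520 − 6.387 = 0.133.
Mean > mode: the posterior has a right tail.

0.133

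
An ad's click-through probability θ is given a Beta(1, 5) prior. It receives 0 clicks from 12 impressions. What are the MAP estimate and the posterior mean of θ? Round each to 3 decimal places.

MAP = 0.000; posterior mean = 0.056

Posterior: Beta(1+0, 5+12) = Beta(1, 17).
Since α = 1 ≤ 1 and β > 1, the Beta density is monotone decreasing on [0,1]; the mode is at 0.
Mean = 1/(1+17) = 0.056.
The mean is pulled above the mode by the posterior's right skew.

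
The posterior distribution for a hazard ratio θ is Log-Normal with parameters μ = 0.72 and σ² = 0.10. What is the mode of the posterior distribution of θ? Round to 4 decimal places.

Mode = exp(μ − σ²) = exp(0.62) = 1.8589.
Mean = exp(μ + σ²/2) = exp(0.770) = 2.1598.
This is the posterior mode — the MAP estimate.

1.8589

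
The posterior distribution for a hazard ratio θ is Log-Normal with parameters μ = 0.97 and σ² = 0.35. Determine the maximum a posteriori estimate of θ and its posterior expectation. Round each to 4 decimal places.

MAP = 1.8589; posterior mean = 3.1424

Mode = exp(μ − σ²) = exp(0.62) = 1.8589.
Mean = exp(μ + σ²/2) = exp(1.145) = 3.1424.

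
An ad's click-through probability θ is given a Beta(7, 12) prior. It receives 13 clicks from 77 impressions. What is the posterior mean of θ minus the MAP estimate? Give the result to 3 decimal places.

Posterior: Beta(7+13, 12+64) = Beta(20, 76).
Mode = (20−1)/(20+76−2) = 19/94 = 0.202.
Mean = 20/(20+76) = 20/96 = 0.208.
Difference = 0.208 − 0.202 = 0.006.
Right-skewed posterior ⇒ mode < mean.

0.006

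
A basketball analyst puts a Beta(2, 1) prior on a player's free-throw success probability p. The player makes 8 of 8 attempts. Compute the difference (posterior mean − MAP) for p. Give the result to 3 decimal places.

Posterior: Beta(2+8, 1+0) = Beta(10, 1).
Since β = 1 ≤ 1 and α > 1, the Beta density is monotone increasing on [0,1]; the mode is at 1.
Mean = 10/(10+1) = 0.909.
Difference = 0.909 − 1.000 = -0.091.
The posterior is left-skewed, so the mode exceeds the mean.

-0.091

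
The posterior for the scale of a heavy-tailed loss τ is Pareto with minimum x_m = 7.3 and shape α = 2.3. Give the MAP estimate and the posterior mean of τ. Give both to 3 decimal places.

MAP = 7.300, posterior mean = 12.915

The Pareto density is strictly decreasing on [x_m, ∞), so the mode is x_m = 7.300.
Mean = α·x_m/(α−1) = 2.3·7.3/1.3 = 12.915.
Right-skewed posterior ⇒ mode < mean.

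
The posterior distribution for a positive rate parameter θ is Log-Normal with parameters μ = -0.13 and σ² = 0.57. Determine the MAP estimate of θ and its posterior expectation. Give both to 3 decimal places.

Mode = exp(μ − σ²) = exp(-0.70) = 0.497.
Mean = exp(μ + σ²/2) = exp(0.155) = 1.168.
Right-skewed posterior ⇒ mode < mean.

MAP: 0.497. Posterior mean: 1.168.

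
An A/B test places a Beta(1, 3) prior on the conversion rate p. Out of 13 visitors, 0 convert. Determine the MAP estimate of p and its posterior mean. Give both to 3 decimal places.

Posterior: Beta(1+0, 3+13) = Beta(1, 16).
Since α = 1 ≤ 1 and β > 1, the Beta density is monotone decreasing on [0,1]; the mode is at 0.
Mean = 1/(1+16) = 0.059.
Right-skewed posterior ⇒ mode < mean.

MAP estimate = 0.000, posterior mean = 0.059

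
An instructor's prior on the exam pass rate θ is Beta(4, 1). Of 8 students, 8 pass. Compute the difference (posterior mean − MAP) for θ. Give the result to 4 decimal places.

Posterior: Beta(4+8, 1+0) = Beta(12, 1).
Since β = 1 ≤ 1 and α > 1, the Beta density is monotone increasing on [0,1]; the mode is at 1.
Mean = 12/(12+1) = 0.9231.
Difference = 0.9231 − 1.0000 = -0.0769.

-0.0769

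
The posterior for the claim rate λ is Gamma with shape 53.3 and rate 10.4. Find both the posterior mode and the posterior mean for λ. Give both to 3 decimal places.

posterior mode = 5.029, posterior mean = 5.125

Mode = (α−1)/β = 52.3/10.4 = 5.029.
Mean = α/β = 53.3/10.4 = 5.125.
The mean is pulled above the mode by the posterior's right skew.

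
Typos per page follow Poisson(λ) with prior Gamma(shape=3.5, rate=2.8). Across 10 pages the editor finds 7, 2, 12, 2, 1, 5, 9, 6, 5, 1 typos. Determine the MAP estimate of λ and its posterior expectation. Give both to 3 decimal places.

MAP = 4.102, posterior mean = 4.180

Σ counts = 50. Posterior: Gamma(shape = 3.5+50 = 53.5, rate = 2.8+10 = 12.8).
Mode = (α−1)/β = 52.5/12.8 = 4.102.
Mean = α/β = 53.5/12.8 = 4.180.
Mean > mode: the posterior has a right tail.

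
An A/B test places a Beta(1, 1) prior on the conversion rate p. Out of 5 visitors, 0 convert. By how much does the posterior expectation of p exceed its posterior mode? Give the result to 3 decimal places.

Posterior: Beta(1+0, 1+5) = Beta(1, 6).
Since α = 1 ≤ 1 and β > 1, the Beta density is monotone decreasing on [0,1]; the mode is at 0.
Mean = 1/(1+6) = 0.143.
Difference = 0.143 − 0.000 = 0.143.

0.143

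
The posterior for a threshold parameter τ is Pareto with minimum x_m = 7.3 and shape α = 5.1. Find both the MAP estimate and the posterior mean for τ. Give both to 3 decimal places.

MAP: 7.300. Posterior mean: 9.080.

The Pareto density is strictly decreasing on [x_m, ∞), so the mode is x_m = 7.300.
Mean = α·x_m/(α−1) = 5.1·7.3/4.1 = 9.080.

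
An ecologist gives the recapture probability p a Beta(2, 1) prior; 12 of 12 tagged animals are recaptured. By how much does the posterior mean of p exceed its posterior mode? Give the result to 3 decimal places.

-0.067

Posterior: Beta(2+12, 1+0) = Beta(14, 1).
Since β = 1 ≤ 1 and α > 1, the Beta density is monotone increasing on [0,1]; the mode is at 1.
Mean = 14/(14+1) = 0.933.
Difference = 0.933 − 1.000 = -0.067.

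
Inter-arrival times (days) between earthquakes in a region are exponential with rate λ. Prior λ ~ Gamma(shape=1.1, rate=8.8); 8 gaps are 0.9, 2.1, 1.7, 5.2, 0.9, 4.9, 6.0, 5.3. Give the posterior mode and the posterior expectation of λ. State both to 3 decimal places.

Σ times = 27.0. Posterior: Gamma(shape = 1.1+8 = 9.1, rate = 8.8+27.0 = 35.8).
Mode = (α−1)/β = 8.1/35.8 = 0.226.
Mean = α/β = 9.1/35.8 = 0.254.
Right-skewed posterior ⇒ mode < mean.

λ_MAP = 0.226, E[λ|data] = 0.254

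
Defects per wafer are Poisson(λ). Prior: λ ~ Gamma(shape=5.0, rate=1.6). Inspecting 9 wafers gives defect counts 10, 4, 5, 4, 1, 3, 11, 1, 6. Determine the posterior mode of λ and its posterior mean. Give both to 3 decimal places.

MAP: 4.623. Posterior mean: 4.717.

Σ counts = 45. Posterior: Gamma(shape = 5.0+45 = 50.0, rate = 1.6+9 = 10.6).
Mode = (α−1)/β = 49.0/10.6 = 4.623.
Mean = α/β = 50.0/10.6 = 4.717.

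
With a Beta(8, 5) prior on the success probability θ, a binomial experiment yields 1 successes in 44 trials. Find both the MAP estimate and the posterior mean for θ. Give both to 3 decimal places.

MAP = 0.145, posterior mean = 0.158

Posterior: Beta(8+1, 5+43) = Beta(9, 48).
Mode = (9−1)/(9+48−2) = 8/55 = 0.145.
Mean = 9/(9+48) = 9/57 = 0.158.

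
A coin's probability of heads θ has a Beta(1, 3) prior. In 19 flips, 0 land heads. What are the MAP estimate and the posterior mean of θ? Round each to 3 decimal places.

MAP = 0.000; posterior mean = 0.043

Posterior: Beta(1+0, 3+19) = Beta(1, 22).
Since α = 1 ≤ 1 and β > 1, the Beta density is monotone decreasing on [0,1]; the mode is at 0.
Mean = 1/(1+22) = 0.043.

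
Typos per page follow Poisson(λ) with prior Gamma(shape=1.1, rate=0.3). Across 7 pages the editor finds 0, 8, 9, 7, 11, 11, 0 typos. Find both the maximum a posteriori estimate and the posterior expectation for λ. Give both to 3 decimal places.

Σ counts = 46. Posterior: Gamma(shape = 1.1+46 = 47.1, rate = 0.3+7 = 7.3).
Mode = (α−1)/β = 46.1/7.3 = 6.315.
Mean = α/β = 47.1/7.3 = 6.452.

MAP = 6.315; posterior mean = 6.452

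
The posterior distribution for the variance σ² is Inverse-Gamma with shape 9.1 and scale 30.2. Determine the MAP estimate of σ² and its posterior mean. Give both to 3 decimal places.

MAP = 2.990, posterior mean = 3.728

Mode = β/(α+1) = 30.2/10.1 = 2.990.
Mean = β/(α−1) = 30.2/8.1 = 3.728.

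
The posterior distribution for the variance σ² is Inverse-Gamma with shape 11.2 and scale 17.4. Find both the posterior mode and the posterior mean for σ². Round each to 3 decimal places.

MAP = 1.426; posterior mean = 1.706

Mode = β/(α+1) = 17.4/12.2 = 1.426.
Mean = β/(α−1) = 17.4/10.2 = 1.706.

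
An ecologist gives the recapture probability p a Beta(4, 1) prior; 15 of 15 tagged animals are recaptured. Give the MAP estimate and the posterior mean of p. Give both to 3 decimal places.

MAP: 1.000. Posterior mean: 0.950.

Posterior: Beta(4+15, 1+0) = Beta(19, 1).
Since β = 1 ≤ 1 and α > 1, the Beta density is monotone increasing on [0,1]; the mode is at 1.
Mean = 19/(19+1) = 0.950.
The posterior is left-skewed, so the mode exceeds the mean.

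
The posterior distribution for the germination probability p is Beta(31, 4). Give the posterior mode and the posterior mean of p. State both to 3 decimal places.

MAP = 0.909; posterior mean = 0.886

Mode = (31−1)/(31+4−2) = 30/33 = 0.909.
Mean = 31/(31+4) = 31/35 = 0.886.
The mean is pulled below the mode by the posterior's left skew.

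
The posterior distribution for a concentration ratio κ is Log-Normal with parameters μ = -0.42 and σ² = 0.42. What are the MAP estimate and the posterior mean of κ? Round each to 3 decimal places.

Mode = exp(μ − σ²) = exp(-0.84) = 0.432.
Mean = exp(μ + σ²/2) = exp(-0.210) = 0.811.

MAP = 0.432, posterior mean = 0.811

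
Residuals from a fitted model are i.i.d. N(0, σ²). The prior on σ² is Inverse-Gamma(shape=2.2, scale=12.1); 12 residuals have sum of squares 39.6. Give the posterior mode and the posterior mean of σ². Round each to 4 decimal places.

Posterior: Inverse-Gamma(shape = 2.2+12/2 = 8.2, scale = 12.1+39.6/2 = 31.9).
Mode = β/(α+1) = 31.9/9.2 = 3.4674.
Mean = β/(α−1) = 31.9/7.2 = 4.4306.

MAP = 3.4674; posterior mean = 4.4306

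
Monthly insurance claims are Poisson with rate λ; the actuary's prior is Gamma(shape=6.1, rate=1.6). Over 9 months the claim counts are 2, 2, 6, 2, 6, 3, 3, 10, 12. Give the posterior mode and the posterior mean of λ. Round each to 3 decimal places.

λ_MAP = 4.821, E[λ|data] = 4.915

Σ counts = 46. Posterior: Gamma(shape = 6.1+46 = 52.1, rate = 1.6+9 = 10.6).
Mode = (α−1)/β = 51.1/10.6 = 4.821.
Mean = α/β = 52.1/10.6 = 4.915.
The posterior is right-skewed, so the mean exceeds the mode.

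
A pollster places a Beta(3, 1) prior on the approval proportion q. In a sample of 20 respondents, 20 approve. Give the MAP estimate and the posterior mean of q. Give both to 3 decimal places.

Posterior: Beta(3+20, 1+0) = Beta(23, 1).
Since β = 1 ≤ 1 and α > 1, the Beta density is monotone increasing on [0,1]; the mode is at 1.
Mean = 23/(23+1) = 0.958.
Mode > mean: the posterior has a left tail.

q_MAP = 1.000, E[q|data] = 0.958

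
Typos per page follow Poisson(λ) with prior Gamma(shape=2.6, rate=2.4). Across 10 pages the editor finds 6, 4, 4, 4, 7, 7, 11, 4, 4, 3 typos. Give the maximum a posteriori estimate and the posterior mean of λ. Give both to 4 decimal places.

MAP: 4.4839. Posterior mean: 4.5645.

Σ counts = 54. Posterior: Gamma(shape = 2.6+54 = 56.6, rate = 2.4+10 = 12.4).
Mode = (α−1)/β = 55.6/12.4 = 4.4839.
Mean = α/β = 56.6/12.4 = 4.5645.
The mean is pulled above the mode by the posterior's right skew.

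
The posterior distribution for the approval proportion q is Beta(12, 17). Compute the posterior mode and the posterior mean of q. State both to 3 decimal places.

posterior mode = 0.407, posterior mean = 0.414

Mode = (12−1)/(12+17−2) = 11/27 = 0.407.
Mean = 12/(12+17) = 12/29 = 0.414.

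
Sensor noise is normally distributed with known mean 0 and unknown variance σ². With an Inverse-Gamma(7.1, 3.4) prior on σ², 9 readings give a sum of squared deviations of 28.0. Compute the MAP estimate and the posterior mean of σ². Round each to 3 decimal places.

Posterior: Inverse-Gamma(shape = 7.1+9/2 = 11.6, scale = 3.4+28.0/2 = 17.4).
Mode = β/(α+1) = 17.4/12.6 = 1.381.
Mean = β/(α−1) = 17.4/10.6 = 1.642.
The posterior is right-skewed, so the mean exceeds the mode.

σ²_MAP = 1.381, E[σ²|data] = 1.642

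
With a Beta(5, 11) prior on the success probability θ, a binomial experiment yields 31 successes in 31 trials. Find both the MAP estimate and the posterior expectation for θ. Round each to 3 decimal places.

MAP: 0.778. Posterior mean: 0.766.

Posterior: Beta(5+31, 11+0) = Beta(36, 11).
Mode = (36−1)/(36+11−2) = 35/45 = 0.778.
Mean = 36/(36+11) = 36/47 = 0.766.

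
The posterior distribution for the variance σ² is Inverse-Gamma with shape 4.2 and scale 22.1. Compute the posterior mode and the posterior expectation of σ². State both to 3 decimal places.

Mode = β/(α+1) = 22.1/5.2 = 4.250.
Mean = β/(α−1) = 22.1/3.2 = 6.906.
Mean > mode: the posterior has a right tail.

posterior mode = 4.250, posterior expectation = 6.906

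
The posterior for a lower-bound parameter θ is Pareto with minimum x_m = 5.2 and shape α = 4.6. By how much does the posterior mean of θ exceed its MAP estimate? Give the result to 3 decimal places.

1.444

The Pareto density is strictly decreasing on [x_m, ∞), so the mode is x_m = 5.200.
Mean = α·x_m/(α−1) = 4.6·5.2/3.6 = 6.644.
Difference = 6.644 − 5.200 = 1.444.
The posterior is right-skewed, so the mean exceeds the mode.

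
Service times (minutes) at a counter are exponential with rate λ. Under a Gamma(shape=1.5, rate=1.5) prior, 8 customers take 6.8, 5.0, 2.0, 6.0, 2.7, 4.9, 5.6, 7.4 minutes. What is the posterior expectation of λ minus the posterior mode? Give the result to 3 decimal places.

Σ times = 40.4. Posterior: Gamma(shape = 1.5+8 = 9.5, rate = 1.5+40.4 = 41.9).
Mode = (α−1)/β = 8.5/41.9 = 0.203.
Mean = α/β = 9.5/41.9 = 0.227.
Difference = 0.227 − 0.203 = 0.024.
The posterior is right-skewed, so the mean exceeds the mode.

0.024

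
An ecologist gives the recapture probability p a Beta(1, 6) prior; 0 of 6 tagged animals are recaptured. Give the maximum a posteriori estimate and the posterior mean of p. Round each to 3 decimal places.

MAP = 0.000; posterior mean = 0.077

Posterior: Beta(1+0, 6+6) = Beta(1, 12).
Since α = 1 ≤ 1 and β > 1, the Beta density is monotone decreasing on [0,1]; the mode is at 0.
Mean = 1/(1+12) = 0.077.
Mean > mode: the posterior has a right tail.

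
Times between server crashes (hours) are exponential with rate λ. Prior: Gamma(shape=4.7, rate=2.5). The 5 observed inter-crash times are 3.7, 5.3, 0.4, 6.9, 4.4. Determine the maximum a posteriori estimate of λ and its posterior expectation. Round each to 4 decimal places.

Σ times = 20.7. Posterior: Gamma(shape = 4.7+5 = 9.7, rate = 2.5+20.7 = 23.2).
Mode = (α−1)/β = 8.7/23.2 = 0.3750.
Mean = α/β = 9.7/23.2 = 0.4181.

MAP: 0.3750. Posterior mean: 0.4181.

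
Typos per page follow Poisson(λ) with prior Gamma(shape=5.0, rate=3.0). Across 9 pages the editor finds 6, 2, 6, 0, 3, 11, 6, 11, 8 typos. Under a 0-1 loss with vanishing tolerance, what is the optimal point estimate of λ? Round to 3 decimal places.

4.750

Σ counts = 53. Posterior: Gamma(shape = 5.0+53 = 58.0, rate = 3.0+9 = 12.0).
Mode = (α−1)/β = 57.0/12.0 = 4.750.
Mean = α/β = 58.0/12.0 = 4.833.
This is the posterior mode — the MAP estimate.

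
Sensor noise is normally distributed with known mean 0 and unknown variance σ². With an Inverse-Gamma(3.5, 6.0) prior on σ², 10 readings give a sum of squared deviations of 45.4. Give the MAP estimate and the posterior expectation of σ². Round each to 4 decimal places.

σ²_MAP = 3.0211, E[σ²|data] = 3.8267

Posterior: Inverse-Gamma(shape = 3.5+10/2 = 8.5, scale = 6.0+45.4/2 = 28.7).
Mode = β/(α+1) = 28.7/9.5 = 3.0211.
Mean = β/(α−1) = 28.7/7.5 = 3.8267.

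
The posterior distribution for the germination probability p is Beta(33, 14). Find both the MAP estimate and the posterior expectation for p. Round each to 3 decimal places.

Mode = (33−1)/(33+14−2) = 32/45 = 0.711.
Mean = 33/(33+14) = 33/47 = 0.702.
Left-skewed posterior ⇒ mean < mode.

MAP = 0.711; posterior mean = 0.702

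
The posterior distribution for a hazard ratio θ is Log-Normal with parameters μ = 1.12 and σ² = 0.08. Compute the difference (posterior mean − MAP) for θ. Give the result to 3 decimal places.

0.361

Mode = exp(μ − σ²) = exp(1.04) = 2.829.
Mean = exp(μ + σ²/2) = exp(1.160) = 3.190.
Difference = 3.190 − 2.829 = 0.361.
Right-skewed posterior ⇒ mode < mean.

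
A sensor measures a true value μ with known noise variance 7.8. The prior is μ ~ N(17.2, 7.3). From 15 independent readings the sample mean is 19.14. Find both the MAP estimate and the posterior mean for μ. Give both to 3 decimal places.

Posterior for μ is Normal. Precision-weighted mean: (1/7.3·17.2 + 15/7.8·19.14) / (1/7.3 + 15/7.8) = 19.011.
A Normal posterior is symmetric, so mode = mean.

μ_MAP = 19.011, E[μ|data] = 19.011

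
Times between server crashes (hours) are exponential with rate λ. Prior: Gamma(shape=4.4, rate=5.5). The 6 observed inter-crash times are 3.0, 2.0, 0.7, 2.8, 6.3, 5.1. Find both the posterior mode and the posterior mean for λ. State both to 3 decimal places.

Σ times = 19.9. Posterior: Gamma(shape = 4.4+6 = 10.4, rate = 5.5+19.9 = 25.4).
Mode = (α−1)/β = 9.4/25.4 = 0.370.
Mean = α/β = 10.4/25.4 = 0.409.

MAP = 0.370; posterior mean = 0.409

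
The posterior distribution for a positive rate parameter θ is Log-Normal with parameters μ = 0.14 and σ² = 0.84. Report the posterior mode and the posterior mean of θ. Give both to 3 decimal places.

Mode = exp(μ − σ²) = exp(-0.70) = 0.497.
Mean = exp(μ + σ²/2) = exp(0.560) = 1.751.

posterior mode = 0.497, posterior mean = 1.751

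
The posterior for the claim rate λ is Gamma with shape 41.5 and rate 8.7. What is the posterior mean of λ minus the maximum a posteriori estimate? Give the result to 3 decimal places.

Mode = (α−1)/β = 40.5/8.7 = 4.655.
Mean = α/β = 41.5/8.7 = 4.770.
Difference = 4.770 − 4.655 = 0.115.

0.115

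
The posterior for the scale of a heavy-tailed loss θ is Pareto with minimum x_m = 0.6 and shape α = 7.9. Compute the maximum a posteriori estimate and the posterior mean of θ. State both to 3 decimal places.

The Pareto density is strictly decreasing on [x_m, ∞), so the mode is x_m = 0.600.
Mean = α·x_m/(α−1) = 7.9·0.6/6.9 = 0.687.

θ_MAP = 0.600, E[θ|data] = 0.687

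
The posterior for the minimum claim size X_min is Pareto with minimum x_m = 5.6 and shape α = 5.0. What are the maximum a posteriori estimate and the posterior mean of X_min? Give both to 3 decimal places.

The Pareto density is strictly decreasing on [x_m, ∞), so the mode is x_m = 5.600.
Mean = α·x_m/(α−1) = 5.0·5.6/4.0 = 7.000.
The mean is pulled above the mode by the posterior's right skew.

MAP: 5.600. Posterior mean: 7.000.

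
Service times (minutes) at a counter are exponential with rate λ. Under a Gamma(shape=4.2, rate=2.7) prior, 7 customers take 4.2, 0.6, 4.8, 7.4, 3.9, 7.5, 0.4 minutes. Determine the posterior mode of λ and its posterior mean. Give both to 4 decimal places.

MAP = 0.3238; posterior mean = 0.3556

Σ times = 28.8. Posterior: Gamma(shape = 4.2+7 = 11.2, rate = 2.7+28.8 = 31.5).
Mode = (α−1)/β = 10.2/31.5 = 0.3238.
Mean = α/β = 11.2/31.5 = 0.3556.
Right-skewed posterior ⇒ mode < mean.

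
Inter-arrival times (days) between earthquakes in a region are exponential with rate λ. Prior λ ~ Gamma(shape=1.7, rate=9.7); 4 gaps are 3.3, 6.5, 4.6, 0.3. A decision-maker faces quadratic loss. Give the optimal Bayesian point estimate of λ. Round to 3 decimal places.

Σ times = 14.7. Posterior: Gamma(shape = 1.7+4 = 5.7, rate = 9.7+14.7 = 24.4).
Mode = (α−1)/β = 4.7/24.4 = 0.193.
Mean = α/β = 5.7/24.4 = 0.234.
Quadratic loss ⇒ the optimal estimator is the posterior mean.

0.234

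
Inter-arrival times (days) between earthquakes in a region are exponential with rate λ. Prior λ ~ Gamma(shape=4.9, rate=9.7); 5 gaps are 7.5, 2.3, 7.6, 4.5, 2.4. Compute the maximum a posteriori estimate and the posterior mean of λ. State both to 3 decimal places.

Σ times = 24.3. Posterior: Gamma(shape = 4.9+5 = 9.9, rate = 9.7+24.3 = 34.0).
Mode = (α−1)/β = 8.9/34.0 = 0.262.
Mean = α/β = 9.9/34.0 = 0.291.
Mean > mode: the posterior has a right tail.

MAP = 0.262, posterior mean = 0.291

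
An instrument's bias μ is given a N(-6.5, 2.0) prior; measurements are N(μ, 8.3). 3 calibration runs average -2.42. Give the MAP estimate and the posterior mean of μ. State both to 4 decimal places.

MAP = -4.7881, posterior mean = -4.7881

Posterior for μ is Normal. Precision-weighted mean: (1/2.0·-6.5 + 3/8.3·-2.42) / (1/2.0 + 3/8.3) = -4.7881.
A Normal posterior is symmetric, so mode = mean.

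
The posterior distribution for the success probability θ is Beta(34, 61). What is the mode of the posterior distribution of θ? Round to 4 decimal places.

Mode = (34−1)/(34+61−2) = 33/93 = 0.3548.
Mean = 34/(34+61) = 34/95 = 0.3579.
This is the posterior mode — the MAP estimate.

0.3548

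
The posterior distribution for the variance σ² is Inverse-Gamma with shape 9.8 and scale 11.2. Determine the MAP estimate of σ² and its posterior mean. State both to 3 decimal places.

MAP estimate = 1.037, posterior mean = 1.273

Mode = β/(α+1) = 11.2/10.8 = 1.037.
Mean = β/(α−1) = 11.2/8.8 = 1.273.
Mean > mode: the posterior has a right tail.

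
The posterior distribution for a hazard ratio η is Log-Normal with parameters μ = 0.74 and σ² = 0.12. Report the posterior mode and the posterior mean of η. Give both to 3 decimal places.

Mode = exp(μ − σ²) = exp(0.62) = 1.859.
Mean = exp(μ + σ²/2) = exp(0.800) = 2.226.

MAP = 1.859; posterior mean = 2.226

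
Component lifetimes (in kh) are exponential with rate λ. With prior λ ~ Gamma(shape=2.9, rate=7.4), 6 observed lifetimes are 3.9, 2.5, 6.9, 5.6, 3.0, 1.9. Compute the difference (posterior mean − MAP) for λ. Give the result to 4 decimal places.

0.0321

Σ times = 23.8. Posterior: Gamma(shape = 2.9+6 = 8.9, rate = 7.4+23.8 = 31.2).
Mode = (α−1)/β = 7.9/31.2 = 0.2532.
Mean = α/β = 8.9/31.2 = 0.2853.
Difference = 0.2853 − 0.2532 = 0.0321.
Right-skewed posterior ⇒ mode < mean.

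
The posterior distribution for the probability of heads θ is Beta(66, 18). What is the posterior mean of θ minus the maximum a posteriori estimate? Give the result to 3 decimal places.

-0.007

Mode = (66−1)/(66+18−2) = 65/82 = 0.793.
Mean = 66/(66+18) = 66/84 = 0.786.
Difference = 0.786 − 0.793 = -0.007.
Left-skewed posterior ⇒ mean < mode.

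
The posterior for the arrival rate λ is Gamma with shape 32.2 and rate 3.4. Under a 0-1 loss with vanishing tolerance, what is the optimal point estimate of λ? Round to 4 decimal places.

9.1765

Mode = (α−1)/β = 31.2/3.4 = 9.1765.
Mean = α/β = 32.2/3.4 = 9.4706.
This is the posterior mode — the MAP estimate.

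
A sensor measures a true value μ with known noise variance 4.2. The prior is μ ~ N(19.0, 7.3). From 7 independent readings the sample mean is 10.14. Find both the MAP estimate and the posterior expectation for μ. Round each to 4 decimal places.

MAP = 10.8129, posterior mean = 10.8129

Posterior for μ is Normal. Precision-weighted mean: (1/7.3·19.0 + 7/4.2·10.14) / (1/7.3 + 7/4.2) = 10.8129.
A Normal posterior is symmetric, so mode = mean.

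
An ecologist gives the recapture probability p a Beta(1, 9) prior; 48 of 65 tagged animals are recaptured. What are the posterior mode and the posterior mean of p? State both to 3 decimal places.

MAP = 0.658; posterior mean = 0.653

Posterior: Beta(1+48, 9+17) = Beta(49, 26).
Mode = (49−1)/(49+26−2) = 48/73 = 0.658.
Mean = 49/(49+26) = 49/75 = 0.653.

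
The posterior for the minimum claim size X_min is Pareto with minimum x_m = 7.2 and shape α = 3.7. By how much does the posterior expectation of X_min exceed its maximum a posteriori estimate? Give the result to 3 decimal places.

2.667

The Pareto density is strictly decreasing on [x_m, ∞), so the mode is x_m = 7.200.
Mean = α·x_m/(α−1) = 3.7·7.2/2.7 = 9.867.
Difference = 9.867 − 7.200 = 2.667.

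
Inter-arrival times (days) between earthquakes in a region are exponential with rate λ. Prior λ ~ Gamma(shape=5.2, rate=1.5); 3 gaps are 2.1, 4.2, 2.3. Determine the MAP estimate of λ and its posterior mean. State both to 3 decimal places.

Σ times = 8.6. Posterior: Gamma(shape = 5.2+3 = 8.2, rate = 1.5+8.6 = 10.1).
Mode = (α−1)/β = 7.2/10.1 = 0.713.
Mean = α/β = 8.2/10.1 = 0.812.
Right-skewed posterior ⇒ mode < mean.

MAP = 0.713, posterior mean = 0.812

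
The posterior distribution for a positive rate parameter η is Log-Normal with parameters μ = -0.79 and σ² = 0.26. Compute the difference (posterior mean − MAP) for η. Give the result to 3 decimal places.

Mode = exp(μ − σ²) = exp(-1.05) = 0.350.
Mean = exp(μ + σ²/2) = exp(-0.660) = 0.517.
Difference = 0.517 − 0.350 = 0.167.

0.167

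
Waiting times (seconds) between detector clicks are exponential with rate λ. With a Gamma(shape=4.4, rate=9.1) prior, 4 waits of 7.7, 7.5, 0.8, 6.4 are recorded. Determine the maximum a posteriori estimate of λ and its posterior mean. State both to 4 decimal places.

maximum a posteriori estimate = 0.2349, posterior mean = 0.2667

Σ times = 22.4. Posterior: Gamma(shape = 4.4+4 = 8.4, rate = 9.1+22.4 = 31.5).
Mode = (α−1)/β = 7.4/31.5 = 0.2349.
Mean = α/β = 8.4/31.5 = 0.2667.
The mean is pulled above the mode by the posterior's right skew.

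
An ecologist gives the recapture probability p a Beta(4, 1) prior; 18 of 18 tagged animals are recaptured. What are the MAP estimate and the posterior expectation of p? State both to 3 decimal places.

Posterior: Beta(4+18, 1+0) = Beta(22, 1).
Since β = 1 ≤ 1 and α > 1, the Beta density is monotone increasing on [0,1]; the mode is at 1.
Mean = 22/(22+1) = 0.957.

MAP: 1.000. Posterior mean: 0.957.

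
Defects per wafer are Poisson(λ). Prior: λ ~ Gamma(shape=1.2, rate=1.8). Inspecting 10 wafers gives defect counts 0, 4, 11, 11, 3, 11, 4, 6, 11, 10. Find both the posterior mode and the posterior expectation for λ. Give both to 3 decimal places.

Σ counts = 71. Posterior: Gamma(shape = 1.2+71 = 72.2, rate = 1.8+10 = 11.8).
Mode = (α−1)/β = 71.2/11.8 = 6.034.
Mean = α/β = 72.2/11.8 = 6.119.

λ_MAP = 6.034, E[λ|data] = 6.119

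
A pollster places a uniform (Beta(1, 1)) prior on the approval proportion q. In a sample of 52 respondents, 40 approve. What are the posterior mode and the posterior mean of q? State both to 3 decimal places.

MAP = 0.769, posterior mean = 0.759

Posterior: Beta(1+40, 1+12) = Beta(41, 13).
Mode = (41−1)/(41+13−2) = 40/52 = 0.769.
With a flat prior the MAP equals the MLE, 40/52.
Mean = 41/(41+13) = 41/54 = 0.759.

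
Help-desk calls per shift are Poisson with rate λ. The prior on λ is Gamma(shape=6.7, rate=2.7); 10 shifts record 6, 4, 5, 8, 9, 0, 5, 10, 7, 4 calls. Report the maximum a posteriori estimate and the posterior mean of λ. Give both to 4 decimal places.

Σ counts = 58. Posterior: Gamma(shape = 6.7+58 = 64.7, rate = 2.7+10 = 12.7).
Mode = (α−1)/β = 63.7/12.7 = 5.0157.
Mean = α/β = 64.7/12.7 = 5.0945.

maximum a posteriori estimate = 5.0157, posterior mean = 5.0945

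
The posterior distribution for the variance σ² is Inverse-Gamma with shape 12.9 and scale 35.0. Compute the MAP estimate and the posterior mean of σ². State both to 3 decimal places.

Mode = β/(α+1) = 35.0/13.9 = 2.518.
Mean = β/(α−1) = 35.0/11.9 = 2.941.
Mean > mode: the posterior has a right tail.

MAP = 2.518, posterior mean = 2.941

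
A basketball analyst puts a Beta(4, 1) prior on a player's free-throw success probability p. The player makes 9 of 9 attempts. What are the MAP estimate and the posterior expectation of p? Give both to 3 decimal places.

Posterior: Beta(4+9, 1+0) = Beta(13, 1).
Since β = 1 ≤ 1 and α > 1, the Beta density is monotone increasing on [0,1]; the mode is at 1.
Mean = 13/(13+1) = 0.929.
Mode > mean: the posterior has a left tail.

p_MAP = 1.000, E[p|data] = 0.929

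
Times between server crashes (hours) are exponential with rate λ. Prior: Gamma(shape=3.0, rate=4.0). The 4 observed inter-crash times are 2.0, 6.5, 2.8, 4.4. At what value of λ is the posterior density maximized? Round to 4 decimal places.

Σ times = 15.7. Posterior: Gamma(shape = 3.0+4 = 7.0, rate = 4.0+15.7 = 19.7).
Mode = (α−1)/β = 6.0/19.7 = 0.3046.
Mean = α/β = 7.0/19.7 = 0.3553.
This is the posterior mode — the MAP estimate.

0.3046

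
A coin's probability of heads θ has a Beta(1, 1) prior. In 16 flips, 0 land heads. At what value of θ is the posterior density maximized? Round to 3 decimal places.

0.000

Posterior: Beta(1+0, 1+16) = Beta(1, 17).
Since α = 1 ≤ 1 and β > 1, the Beta density is monotone decreasing on [0,1]; the mode is at 0.
Mean = 1/(1+17) = 0.056.
This is the posterior mode — the MAP estimate.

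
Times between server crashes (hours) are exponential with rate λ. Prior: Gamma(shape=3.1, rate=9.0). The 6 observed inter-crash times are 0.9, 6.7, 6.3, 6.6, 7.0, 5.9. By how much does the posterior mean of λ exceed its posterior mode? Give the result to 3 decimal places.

0.024

Σ times = 33.4. Posterior: Gamma(shape = 3.1+6 = 9.1, rate = 9.0+33.4 = 42.4).
Mode = (α−1)/β = 8.1/42.4 = 0.191.
Mean = α/β = 9.1/42.4 = 0.215.
Difference = 0.215 − 0.191 = 0.024.
The mean is pulled above the mode by the posterior's right skew.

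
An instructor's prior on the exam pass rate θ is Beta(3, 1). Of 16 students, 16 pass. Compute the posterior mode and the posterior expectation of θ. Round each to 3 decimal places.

Posterior: Beta(3+16, 1+0) = Beta(19, 1).
Since β = 1 ≤ 1 and α > 1, the Beta density is monotone increasing on [0,1]; the mode is at 1.
Mean = 19/(19+1) = 0.950.

MAP = 1.000; posterior mean = 0.950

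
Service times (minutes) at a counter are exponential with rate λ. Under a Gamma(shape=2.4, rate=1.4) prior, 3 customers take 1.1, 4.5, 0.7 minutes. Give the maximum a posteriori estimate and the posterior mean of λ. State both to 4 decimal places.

λ_MAP = 0.5714, E[λ|data] = 0.7013

Σ times = 6.3. Posterior: Gamma(shape = 2.4+3 = 5.4, rate = 1.4+6.3 = 7.7).
Mode = (α−1)/β = 4.4/7.7 = 0.5714.
Mean = α/β = 5.4/7.7 = 0.7013.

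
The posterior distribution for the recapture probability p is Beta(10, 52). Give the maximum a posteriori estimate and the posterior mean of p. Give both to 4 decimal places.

Mode = (10−1)/(10+52−2) = 9/60 = 0.1500.
Mean = 10/(10+52) = 10/62 = 0.1613.
Right-skewed posterior ⇒ mode < mean.

MAP = 0.1500, posterior mean = 0.1613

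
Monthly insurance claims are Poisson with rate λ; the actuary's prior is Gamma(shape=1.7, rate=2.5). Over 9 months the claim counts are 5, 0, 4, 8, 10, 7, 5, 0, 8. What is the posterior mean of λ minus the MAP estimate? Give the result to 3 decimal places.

0.087

Σ counts = 47. Posterior: Gamma(shape = 1.7+47 = 48.7, rate = 2.5+9 = 11.5).
Mode = (α−1)/β = 47.7/11.5 = 4.148.
Mean = α/β = 48.7/11.5 = 4.235.
Difference = 4.235 − 4.148 = 0.087.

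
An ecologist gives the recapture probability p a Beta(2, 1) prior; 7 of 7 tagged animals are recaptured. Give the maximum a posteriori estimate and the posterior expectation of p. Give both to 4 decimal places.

Posterior: Beta(2+7, 1+0) = Beta(9, 1).
Since β = 1 ≤ 1 and α > 1, the Beta density is monotone increasing on [0,1]; the mode is at 1.
Mean = 9/(9+1) = 0.9000.
Mode > mean: the posterior has a left tail.

MAP: 1.0000. Posterior mean: 0.9000.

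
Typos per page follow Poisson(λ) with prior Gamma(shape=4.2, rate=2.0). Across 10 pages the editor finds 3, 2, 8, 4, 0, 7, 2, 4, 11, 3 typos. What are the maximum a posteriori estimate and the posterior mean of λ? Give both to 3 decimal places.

Σ counts = 44. Posterior: Gamma(shape = 4.2+44 = 48.2, rate = 2.0+10 = 12.0).
Mode = (α−1)/β = 47.2/12.0 = 3.933.
Mean = α/β = 48.2/12.0 = 4.017.
The posterior is right-skewed, so the mean exceeds the mode.

MAP = 3.933, posterior mean = 4.017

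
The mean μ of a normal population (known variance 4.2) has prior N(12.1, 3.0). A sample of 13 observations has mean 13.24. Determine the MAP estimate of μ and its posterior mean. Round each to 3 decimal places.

MAP: 13.129. Posterior mean: 13.129.

Posterior for μ is Normal. Precision-weighted mean: (1/3.0·12.1 + 13/4.2·13.24) / (1/3.0 + 13/4.2) = 13.129.
A Normal posterior is symmetric, so mode = mean.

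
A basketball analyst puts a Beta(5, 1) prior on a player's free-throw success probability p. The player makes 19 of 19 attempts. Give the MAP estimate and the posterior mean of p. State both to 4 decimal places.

MAP: 1.0000. Posterior mean: 0.9600.

Posterior: Beta(5+19, 1+0) = Beta(24, 1).
Since β = 1 ≤ 1 and α > 1, the Beta density is monotone increasing on [0,1]; the mode is at 1.
Mean = 24/(24+1) = 0.9600.
The mean is pulled below the mode by the posterior's left skew.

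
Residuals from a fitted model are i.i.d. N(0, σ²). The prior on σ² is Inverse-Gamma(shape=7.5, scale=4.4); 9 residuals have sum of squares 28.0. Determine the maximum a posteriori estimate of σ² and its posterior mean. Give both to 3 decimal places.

σ²_MAP = 1.415, E[σ²|data] = 1.673

Posterior: Inverse-Gamma(shape = 7.5+9/2 = 12.0, scale = 4.4+28.0/2 = 18.4).
Mode = β/(α+1) = 18.4/13.0 = 1.415.
Mean = β/(α−1) = 18.4/11.0 = 1.673.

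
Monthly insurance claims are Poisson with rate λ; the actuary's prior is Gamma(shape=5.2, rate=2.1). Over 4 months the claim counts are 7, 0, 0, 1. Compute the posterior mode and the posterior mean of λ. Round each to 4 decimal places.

Σ counts = 8. Posterior: Gamma(shape = 5.2+8 = 13.2, rate = 2.1+4 = 6.1).
Mode = (α−1)/β = 12.2/6.1 = 2.0000.
Mean = α/β = 13.2/6.1 = 2.1639.
Right-skewed posterior ⇒ mode < mean.

MAP: 2.0000. Posterior mean: 2.1639.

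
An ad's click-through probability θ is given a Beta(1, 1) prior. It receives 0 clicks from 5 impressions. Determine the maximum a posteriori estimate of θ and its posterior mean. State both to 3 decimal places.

Posterior: Beta(1+0, 1+5) = Beta(1, 6).
Since α = 1 ≤ 1 and β > 1, the Beta density is monotone decreasing on [0,1]; the mode is at 0.
Mean = 1/(1+6) = 0.143.

maximum a posteriori estimate = 0.000, posterior mean = 0.143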